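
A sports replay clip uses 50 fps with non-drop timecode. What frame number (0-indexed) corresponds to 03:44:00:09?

frame 672009

Total seconds to the label: (3 × 3600 + 44 × 60 + 0) = 13440.
Frame index = 13440 × 50 + 9 = 672009.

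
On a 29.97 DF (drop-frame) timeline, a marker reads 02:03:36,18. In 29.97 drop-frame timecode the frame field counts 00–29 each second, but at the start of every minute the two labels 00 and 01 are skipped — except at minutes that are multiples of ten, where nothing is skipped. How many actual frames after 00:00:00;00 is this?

222276

Complete 10-minute blocks: 12, each 17982 frames → 215784.
Remaining 3 whole minutes in the current block: 1800 + 2 × 1798 = 5396 frames.
Within the current minute: 36 × 30 + 18 − 2 = 1096 (labels ;00/;01 skipped at this minute). Total = 215784 + 5396 + 1096 = 222276.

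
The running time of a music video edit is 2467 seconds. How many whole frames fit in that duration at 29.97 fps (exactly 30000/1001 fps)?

73936 frames

Frames = 2467 × 30000/1001 = 74010000/1001 ≈ 73936.0639.
Complete frames: 73936.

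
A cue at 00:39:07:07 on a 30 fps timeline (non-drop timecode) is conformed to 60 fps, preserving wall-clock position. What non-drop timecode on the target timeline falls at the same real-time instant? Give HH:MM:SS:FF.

Source frame index: (0×3600 + 39×60 + 7) × 30 + 7 = 70417.
Real time: 70417 / (30) = 70417/30 s.
Target frame: (70417/30) × (60) = 140834.
At 60 labels/s: frame 140834 → 00:39:07:14.

00:39:07:14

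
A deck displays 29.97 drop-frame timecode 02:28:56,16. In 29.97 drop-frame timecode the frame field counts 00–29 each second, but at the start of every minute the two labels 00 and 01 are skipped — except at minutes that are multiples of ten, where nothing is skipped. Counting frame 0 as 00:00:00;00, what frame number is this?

Complete 10-minute blocks: 14, each 17982 frames → 251748.
Remaining 8 whole minutes in the current block: 1800 + 7 × 1798 = 14386 frames.
Within the current minute: 56 × 30 + 16 − 2 = 1694 (labels ;00/;01 skipped at this minute). Total = 251748 + 14386 + 1694 = 267828.

267828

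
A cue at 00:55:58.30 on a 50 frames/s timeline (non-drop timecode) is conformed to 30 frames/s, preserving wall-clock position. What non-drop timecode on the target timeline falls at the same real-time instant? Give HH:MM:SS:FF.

Source frame index: (0×3600 + 55×60 + 58) × 50 + 30 = 167930.
Real time: 167930 / (50) = 16793/5 s.
Target frame: (16793/5) × (30) = 100758.
At 30 labels/s: frame 100758 → 00:55:58:18.

00:55:58:18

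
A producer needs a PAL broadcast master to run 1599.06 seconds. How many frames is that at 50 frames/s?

79953 frames

Frames = 1599.06 × 50 = 79953.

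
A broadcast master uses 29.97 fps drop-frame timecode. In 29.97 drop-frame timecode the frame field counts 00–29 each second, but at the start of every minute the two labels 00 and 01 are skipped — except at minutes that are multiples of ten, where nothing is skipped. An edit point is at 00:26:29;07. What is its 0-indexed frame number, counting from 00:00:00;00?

Complete 10-minute blocks: 2, each 17982 frames → 35964.
Remaining 6 whole minutes in the current block: 1800 + 5 × 1798 = 10790 frames.
Within the current minute: 29 × 30 + 7 − 2 = 875 (labels ;00/;01 skipped at this minute). Total = 35964 + 10790 + 875 = 47629.

47629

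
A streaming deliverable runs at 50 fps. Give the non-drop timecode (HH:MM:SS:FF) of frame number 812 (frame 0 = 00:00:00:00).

00:00:16:12

812 ÷ 50 = 16 full seconds, remainder 12 frames.
16 s = 0 h 0 min 16 s.
Timecode: 00:00:16:12.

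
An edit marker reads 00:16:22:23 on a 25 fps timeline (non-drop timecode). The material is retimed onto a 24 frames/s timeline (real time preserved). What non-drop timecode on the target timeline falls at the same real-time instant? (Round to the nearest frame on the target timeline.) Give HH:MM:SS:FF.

00:16:22:22

Source frame index: (0×3600 + 16×60 + 22) × 25 + 23 = 24573.
Real time: 24573 / (25) = 24573/25 s.
Target frame: (24573/25) × (24) = 589752/25 ≈ 23590.080 → 23590.
At 24 labels/s: frame 23590 → 00:16:22:22.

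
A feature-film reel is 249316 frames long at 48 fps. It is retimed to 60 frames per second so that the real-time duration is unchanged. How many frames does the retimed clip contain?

311645 frames

Target frames = source frames × (target rate / source rate) = 249316 × (60)/(48) = 249316 × 5/4 = 311645.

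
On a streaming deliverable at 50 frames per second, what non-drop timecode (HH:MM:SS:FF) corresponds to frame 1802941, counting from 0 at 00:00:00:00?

1802941 ÷ 50 = 36058 full seconds, remainder 41 frames.
36058 s = 10 h 0 min 58 s.
Timecode: 10:00:58:41.

10:00:58:41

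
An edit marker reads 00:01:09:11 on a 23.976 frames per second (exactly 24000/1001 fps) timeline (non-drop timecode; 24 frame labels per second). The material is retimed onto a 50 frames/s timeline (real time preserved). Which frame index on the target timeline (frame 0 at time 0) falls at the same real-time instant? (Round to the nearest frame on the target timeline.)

Source frame index: (0×3600 + 1×60 + 9) × 24 + 11 = 1667.
Real time: 1667 / (24000/1001) = 1668667/24000 s.
Target frame: (1668667/24000) × (50) = 1668667/480 ≈ 3476.390 → 3476.

frame 3476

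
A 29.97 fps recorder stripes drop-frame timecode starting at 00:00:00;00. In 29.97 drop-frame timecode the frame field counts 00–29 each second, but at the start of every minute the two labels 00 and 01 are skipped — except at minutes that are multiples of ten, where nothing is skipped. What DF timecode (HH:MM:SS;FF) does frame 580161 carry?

05:22:38;01

Each 10-minute DF block holds 10 × 60 × 30 − 9 × 2 = 17982 frames. 580161 ÷ 17982 → 32 full blocks, remainder 4737.
Within the partial block the first minute is 1800 frames and each further minute 1798, so 2 further minute boundaries passed. Total skipped labels = 18 × 32 + 2 × 2 = 580.
Non-drop label index = 580161 + 580 = 580741; at 30 labels/s that is 05:22:38:01, i.e. DF 05:22:38;01.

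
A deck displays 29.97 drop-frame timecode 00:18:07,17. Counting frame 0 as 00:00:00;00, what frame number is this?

32593

As if non-drop at 30 labels/s: (0 × 3600 + 18 × 60 + 7) × 30 + 17 = 32627.
Minute boundaries passed: 18; those not divisible by 10: 18 − 1 = 17; dropped labels = 2 × 17 = 34.
Actual frame index = 32627 − 34 = 32593.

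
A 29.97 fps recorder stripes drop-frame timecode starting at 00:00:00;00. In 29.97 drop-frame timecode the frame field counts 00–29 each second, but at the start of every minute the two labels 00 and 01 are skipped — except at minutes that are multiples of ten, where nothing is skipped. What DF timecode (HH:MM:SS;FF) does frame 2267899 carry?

Each 10-minute DF block holds 10 × 60 × 30 − 9 × 2 = 17982 frames. 2267899 ÷ 17982 → 126 full blocks, remainder 2167.
Within the partial block the first minute is 1800 frames and each further minute 1798, so 1 further minute boundary passed. Total skipped labels = 18 × 126 + 2 × 1 = 2270.
Non-drop label index = 2267899 + 2270 = 2270169; at 30 labels/s that is 21:01:12:09, i.e. DF 21:01:12;09.

21:01:12;09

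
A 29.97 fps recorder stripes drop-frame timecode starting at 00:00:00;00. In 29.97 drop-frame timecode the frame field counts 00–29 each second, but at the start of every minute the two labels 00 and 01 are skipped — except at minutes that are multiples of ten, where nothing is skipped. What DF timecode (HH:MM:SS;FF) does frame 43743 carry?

00:24:19;17

Ten DF minutes hold 17982 frames, so frame 43743 lies in block 2 (frames 35964–53945) with 7779 frames into that block.
The block's first minute is 1800 frames and the rest 1798 each; 7779 frames reaches minute 4, so 2 × 18 + 4 × 2 = 44 labels have been skipped so far.
Adding those back, label number 43743 + 44 = 43787 at 30 labels/s is 1459 s + 17 f = 0 h 24 min 19 s frame 17, i.e. 00:24:19;17.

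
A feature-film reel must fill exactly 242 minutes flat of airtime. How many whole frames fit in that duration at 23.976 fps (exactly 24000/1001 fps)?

348131 frames

242 min = 14520 s.
Frames = 14520 × 24000/1001 = 31680000/91 ≈ 348131.8681.
Complete frames: 348131.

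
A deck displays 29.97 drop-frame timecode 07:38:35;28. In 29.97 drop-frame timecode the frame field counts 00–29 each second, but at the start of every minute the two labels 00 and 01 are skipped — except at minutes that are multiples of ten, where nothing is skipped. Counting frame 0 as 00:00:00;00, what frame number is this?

824652

Complete 10-minute blocks: 45, each 17982 frames → 809190.
Remaining 8 whole minutes in the current block: 1800 + 7 × 1798 = 14386 frames.
Within the current minute: 35 × 30 + 28 − 2 = 1076 (labels ;00/;01 skipped at this minute). Total = 809190 + 14386 + 1076 = 824652.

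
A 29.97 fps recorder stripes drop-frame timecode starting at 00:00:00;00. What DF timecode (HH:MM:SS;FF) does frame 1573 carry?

00:00:52;13

Ten DF minutes hold 17982 frames, so frame 1573 lies in block 0 (frames 0–17981) with 1573 frames into that block.
The block's first minute is 1800 frames and the rest 1798 each; 1573 frames reaches minute 0, so 0 × 18 + 0 × 2 = 0 labels have been skipped so far.
Adding those back, label number 1573 + 0 = 1573 at 30 labels/s is 52 s + 13 f = 0 h 0 min 52 s frame 13, i.e. 00:00:52;13.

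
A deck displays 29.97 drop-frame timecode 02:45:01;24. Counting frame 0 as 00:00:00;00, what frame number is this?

296756

Complete 10-minute blocks: 16, each 17982 frames → 287712.
Remaining 5 whole minutes in the current block: 1800 + 4 × 1798 = 8992 frames.
Within the current minute: 1 × 30 + 24 − 2 = 52 (labels ;00/;01 skipped at this minute). Total = 287712 + 8992 + 52 = 296756.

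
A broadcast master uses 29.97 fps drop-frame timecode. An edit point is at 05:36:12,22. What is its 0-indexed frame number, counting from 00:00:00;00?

Complete 10-minute blocks: 33, each 17982 frames → 593406.
Remaining 6 whole minutes in the current block: 1800 + 5 × 1798 = 10790 frames.
Within the current minute: 12 × 30 + 22 − 2 = 380 (labels ;00/;01 skipped at this minute). Total = 593406 + 10790 + 380 = 604576.

604576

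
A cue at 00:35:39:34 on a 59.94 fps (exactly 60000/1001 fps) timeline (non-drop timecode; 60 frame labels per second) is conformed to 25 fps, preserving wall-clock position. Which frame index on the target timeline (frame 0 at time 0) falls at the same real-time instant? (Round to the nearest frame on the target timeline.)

Source frame index: (0×3600 + 35×60 + 39) × 60 + 34 = 128374.
Real time: 128374 / (60000/1001) = 64251187/30000 s.
Target frame: (64251187/30000) × (25) = 64251187/1200 ≈ 53542.656 → 53543.

frame 53543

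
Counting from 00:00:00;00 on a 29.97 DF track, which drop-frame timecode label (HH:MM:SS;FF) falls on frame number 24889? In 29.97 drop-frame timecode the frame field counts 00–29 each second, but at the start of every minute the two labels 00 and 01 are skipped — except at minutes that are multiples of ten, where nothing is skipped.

Each 10-minute DF block holds 10 × 60 × 30 − 9 × 2 = 17982 frames. 24889 ÷ 17982 → 1 full block, remainder 6907.
Within the partial block the first minute is 1800 frames and each further minute 1798, so 3 further minute boundaries passed. Total skipped labels = 18 × 1 + 2 × 3 = 24.
Non-drop label index = 24889 + 24 = 24913; at 30 labels/s that is 00:13:50:13, i.e. DF 00:13:50;13.

00:13:50;13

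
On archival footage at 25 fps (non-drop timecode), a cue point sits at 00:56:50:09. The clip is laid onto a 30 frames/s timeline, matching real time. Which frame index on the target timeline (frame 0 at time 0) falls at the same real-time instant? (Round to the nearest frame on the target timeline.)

frame 102311

Source frame index: (0×3600 + 56×60 + 50) × 25 + 9 = 85259.
Real time: 85259 / (25) = 85259/25 s.
Target frame: (85259/25) × (30) = 511554/5 ≈ 102310.800 → 102311.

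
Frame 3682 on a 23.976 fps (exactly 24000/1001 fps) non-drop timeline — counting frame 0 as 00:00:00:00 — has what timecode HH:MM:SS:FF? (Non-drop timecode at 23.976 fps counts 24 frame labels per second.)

00:02:33:10

3682 ÷ 24 = 153 full seconds, remainder 10 frames.
153 s = 0 h 2 min 33 s.
Timecode: 00:02:33:10.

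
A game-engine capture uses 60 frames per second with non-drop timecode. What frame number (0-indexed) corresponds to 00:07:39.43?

frame 27583

Total seconds to the label: (0 × 3600 + 7 × 60 + 39) = 459.
Frame index = 459 × 60 + 43 = 27583.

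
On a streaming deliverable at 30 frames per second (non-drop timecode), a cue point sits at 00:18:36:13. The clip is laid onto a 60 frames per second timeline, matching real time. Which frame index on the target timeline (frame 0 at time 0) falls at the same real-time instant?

frame 66986

Source frame index: (0×3600 + 18×60 + 36) × 30 + 13 = 33493.
Real time: 33493 / (30) = 33493/30 s.
Target frame: (33493/30) × (60) = 66986.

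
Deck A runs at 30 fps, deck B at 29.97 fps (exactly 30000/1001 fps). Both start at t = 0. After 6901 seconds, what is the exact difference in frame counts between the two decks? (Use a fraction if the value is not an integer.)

207030/1001 frames

A emits 30 × 6901 = 207030 frames; B emits 30000/1001 × 6901 = 207030000/1001.
Difference = 207030/1001 frames (≈ 206.8232); B is behind A.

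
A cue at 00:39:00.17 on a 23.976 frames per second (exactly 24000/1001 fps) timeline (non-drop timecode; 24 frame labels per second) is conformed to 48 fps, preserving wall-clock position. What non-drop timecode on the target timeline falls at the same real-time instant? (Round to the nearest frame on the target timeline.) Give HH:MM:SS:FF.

Source frame index: (0×3600 + 39×60 + 0) × 24 + 17 = 56177.
Real time: 56177 / (24000/1001) = 56233177/24000 s.
Target frame: (56233177/24000) × (48) = 56233177/500 ≈ 112466.354 → 112466.
At 48 labels/s: frame 112466 → 00:39:03:02.

00:39:03:02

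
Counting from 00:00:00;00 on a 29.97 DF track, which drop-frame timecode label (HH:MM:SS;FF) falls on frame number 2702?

00:01:30;04

Each 10-minute DF block holds 10 × 60 × 30 − 9 × 2 = 17982 frames. 2702 ÷ 17982 → 0 full blocks, remainder 2702.
Within the partial block the first minute is 1800 frames and each further minute 1798, so 1 further minute boundary passed. Total skipped labels = 18 × 0 + 2 × 1 = 2.
Non-drop label index = 2702 + 2 = 2704; at 30 labels/s that is 00:01:30:04, i.e. DF 00:01:30;04.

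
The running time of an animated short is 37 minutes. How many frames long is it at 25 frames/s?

37 min = 2220 s.
Frames = 2220 × 25 = 55500.

55500 frames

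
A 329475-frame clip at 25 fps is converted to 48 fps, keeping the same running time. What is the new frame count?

632592 frames

Target frames = source frames × (target rate / source rate) = 329475 × (48)/(25) = 329475 × 48/25 = 632592.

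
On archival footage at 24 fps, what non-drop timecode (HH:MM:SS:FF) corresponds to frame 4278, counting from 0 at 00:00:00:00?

4278 ÷ 24 = 178 full seconds, remainder 6 frames.
178 s = 0 h 2 min 58 s.
Timecode: 00:02:58:06.

00:02:58:06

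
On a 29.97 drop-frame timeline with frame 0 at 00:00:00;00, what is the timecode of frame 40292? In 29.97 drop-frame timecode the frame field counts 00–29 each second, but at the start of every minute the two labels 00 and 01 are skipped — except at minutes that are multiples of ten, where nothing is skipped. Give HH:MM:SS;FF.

00:22:24;12

Each 10-minute DF block holds 10 × 60 × 30 − 9 × 2 = 17982 frames. 40292 ÷ 17982 → 2 full blocks, remainder 4328.
Within the partial block the first minute is 1800 frames and each further minute 1798, so 2 further minute boundaries passed. Total skipped labels = 18 × 2 + 2 × 2 = 40.
Non-drop label index = 40292 + 40 = 40332; at 30 labels/s that is 00:22:24:12, i.e. DF 00:22:24;12.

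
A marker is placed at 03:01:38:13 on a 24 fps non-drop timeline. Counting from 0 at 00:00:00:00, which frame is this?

Total seconds to the label: (3 × 3600 + 1 × 60 + 38) = 10898.
Frame index = 10898 × 24 + 13 = 261565.

261565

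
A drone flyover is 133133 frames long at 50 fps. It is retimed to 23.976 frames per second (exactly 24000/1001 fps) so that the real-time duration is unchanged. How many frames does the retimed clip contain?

63840 frames

Target frames = source frames × (target rate / source rate) = 133133 × (24000/1001)/(50) = 133133 × 480/1001 = 63840.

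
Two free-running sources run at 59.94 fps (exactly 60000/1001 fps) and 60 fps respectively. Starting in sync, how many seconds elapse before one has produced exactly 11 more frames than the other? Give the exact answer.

The gap grows by |60 − 60000/1001| = 60/1001 frames per second.
Time for a 11-frame gap: 11 ÷ (60/1001) = 11011/60 s.

11011/60 seconds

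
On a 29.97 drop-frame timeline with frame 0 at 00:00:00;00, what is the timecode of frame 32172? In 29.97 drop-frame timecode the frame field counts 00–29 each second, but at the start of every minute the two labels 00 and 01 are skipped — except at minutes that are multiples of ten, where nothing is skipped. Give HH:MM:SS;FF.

00:17:53;14

Each 10-minute DF block holds 10 × 60 × 30 − 9 × 2 = 17982 frames. 32172 ÷ 17982 → 1 full block, remainder 14190.
Within the partial block the first minute is 1800 frames and each further minute 1798, so 7 further minute boundaries passed. Total skipped labels = 18 × 1 + 2 × 7 = 32.
Non-drop label index = 32172 + 32 = 32204; at 30 labels/s that is 00:17:53:14, i.e. DF 00:17:53;14.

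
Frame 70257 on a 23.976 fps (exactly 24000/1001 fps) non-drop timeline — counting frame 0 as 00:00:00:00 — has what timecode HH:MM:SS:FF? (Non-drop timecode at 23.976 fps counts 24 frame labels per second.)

70257 ÷ 24 = 2927 full seconds, remainder 9 frames.
2927 s = 0 h 48 min 47 s.
Timecode: 00:48:47:09.

00:48:47:09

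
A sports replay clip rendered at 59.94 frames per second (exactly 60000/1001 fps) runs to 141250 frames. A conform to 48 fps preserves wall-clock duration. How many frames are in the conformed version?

113113 frames

Target frames = source frames × (target rate / source rate) = 141250 × (48)/(60000/1001) = 141250 × 1001/1250 = 113113.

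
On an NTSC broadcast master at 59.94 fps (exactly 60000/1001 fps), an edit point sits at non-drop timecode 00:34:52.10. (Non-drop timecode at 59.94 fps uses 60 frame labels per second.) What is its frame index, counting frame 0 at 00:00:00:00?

frame 125530

Total seconds to the label: (0 × 3600 + 34 × 60 + 52) = 2092.
Frame index = 2092 × 60 + 10 = 125530.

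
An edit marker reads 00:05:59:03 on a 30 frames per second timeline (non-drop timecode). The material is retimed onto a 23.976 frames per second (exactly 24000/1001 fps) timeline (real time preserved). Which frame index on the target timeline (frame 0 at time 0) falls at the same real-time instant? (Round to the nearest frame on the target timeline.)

frame 8610

Source frame index: (0×3600 + 5×60 + 59) × 30 + 3 = 10773.
Real time: 10773 / (30) = 3591/10 s.
Target frame: (3591/10) × (24000/1001) = 1231200/143 ≈ 8609.790 → 8610.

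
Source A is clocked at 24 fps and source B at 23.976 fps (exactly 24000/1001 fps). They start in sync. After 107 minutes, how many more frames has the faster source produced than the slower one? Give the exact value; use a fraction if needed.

107 min = 6420 s.
A emits 24 × 6420 = 154080 frames; B emits 24000/1001 × 6420 = 154080000/1001.
Difference = 154080/1001 frames (≈ 153.9261); B is behind A.

154080/1001 frames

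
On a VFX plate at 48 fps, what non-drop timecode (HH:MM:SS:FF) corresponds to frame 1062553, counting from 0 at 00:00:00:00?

1062553 ÷ 48 = 22136 full seconds, remainder 25 frames.
22136 s = 6 h 8 min 56 s.
Timecode: 06:08:56:25.

06:08:56:25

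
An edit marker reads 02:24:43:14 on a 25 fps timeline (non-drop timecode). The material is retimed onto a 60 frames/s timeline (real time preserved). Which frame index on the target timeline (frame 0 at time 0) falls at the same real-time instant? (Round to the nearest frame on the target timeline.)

Source frame index: (2×3600 + 24×60 + 43) × 25 + 14 = 217089.
Real time: 217089 / (25) = 217089/25 s.
Target frame: (217089/25) × (60) = 2605068/5 ≈ 521013.600 → 521014.

frame 521014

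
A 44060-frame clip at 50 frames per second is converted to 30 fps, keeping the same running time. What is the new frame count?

Target frames = source frames × (target rate / source rate) = 44060 × (30)/(50) = 44060 × 3/5 = 26436.

26436 frames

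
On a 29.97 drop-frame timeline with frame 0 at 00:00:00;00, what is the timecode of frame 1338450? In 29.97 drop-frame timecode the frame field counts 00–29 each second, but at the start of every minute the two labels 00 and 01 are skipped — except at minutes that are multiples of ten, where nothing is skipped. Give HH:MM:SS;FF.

12:24:19;20

Each 10-minute DF block holds 10 × 60 × 30 − 9 × 2 = 17982 frames. 1338450 ÷ 17982 → 74 full blocks, remainder 7782.
Within the partial block the first minute is 1800 frames and each further minute 1798, so 4 further minute boundaries passed. Total skipped labels = 18 × 74 + 2 × 4 = 1340.
Non-drop label index = 1338450 + 1340 = 1339790; at 30 labels/s that is 12:24:19:20, i.e. DF 12:24:19;20.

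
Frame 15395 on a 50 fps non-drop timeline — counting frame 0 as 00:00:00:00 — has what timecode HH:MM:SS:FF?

00:05:07:45

15395 ÷ 50 = 307 full seconds, remainder 45 frames.
307 s = 0 h 5 min 7 s.
Timecode: 00:05:07:45.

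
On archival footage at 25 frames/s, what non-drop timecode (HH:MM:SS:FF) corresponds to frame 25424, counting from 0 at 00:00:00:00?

25424 ÷ 25 = 1016 full seconds, remainder 24 frames.
1016 s = 0 h 16 min 56 s.
Timecode: 00:16:56:24.

00:16:56:24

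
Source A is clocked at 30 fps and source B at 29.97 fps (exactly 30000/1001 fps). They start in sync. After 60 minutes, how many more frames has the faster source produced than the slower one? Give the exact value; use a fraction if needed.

108000/1001 frames

60 min = 3600 s.
A emits 30 × 3600 = 108000 frames; B emits 30000/1001 × 3600 = 108000000/1001.
Difference = 108000/1001 frames (≈ 107.8921); B is behind A.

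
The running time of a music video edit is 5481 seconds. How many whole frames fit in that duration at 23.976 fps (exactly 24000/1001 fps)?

Frames = 5481 × 24000/1001 = 18792000/143 ≈ 131412.5874.
Complete frames: 131412.

131412 frames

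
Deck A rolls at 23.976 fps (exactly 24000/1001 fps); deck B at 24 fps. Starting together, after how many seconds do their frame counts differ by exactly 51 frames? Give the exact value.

The gap grows by |24 − 24000/1001| = 24/1001 frames per second.
Time for a 51-frame gap: 51 ÷ (24/1001) = 2127.125 s.

2127.125 seconds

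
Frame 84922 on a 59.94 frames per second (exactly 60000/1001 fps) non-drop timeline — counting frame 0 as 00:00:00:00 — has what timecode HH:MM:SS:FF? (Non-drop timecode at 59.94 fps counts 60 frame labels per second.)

84922 ÷ 60 = 1415 full seconds, remainder 22 frames.
1415 s = 0 h 23 min 35 s.
Timecode: 00:23:35:22.

00:23:35:22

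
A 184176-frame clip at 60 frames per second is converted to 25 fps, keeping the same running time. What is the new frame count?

76740 frames

Target frames = source frames × (target rate / source rate) = 184176 × (25)/(60) = 184176 × 5/12 = 76740.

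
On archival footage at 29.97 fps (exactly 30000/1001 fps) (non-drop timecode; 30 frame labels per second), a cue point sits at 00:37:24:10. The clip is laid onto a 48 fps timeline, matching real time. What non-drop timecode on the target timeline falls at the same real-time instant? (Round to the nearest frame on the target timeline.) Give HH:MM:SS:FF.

00:37:26:28

Source frame index: (0×3600 + 37×60 + 24) × 30 + 10 = 67330.
Real time: 67330 / (30000/1001) = 6739733/3000 s.
Target frame: (6739733/3000) × (48) = 13479466/125 ≈ 107835.728 → 107836.
At 48 labels/s: frame 107836 → 00:37:26:28.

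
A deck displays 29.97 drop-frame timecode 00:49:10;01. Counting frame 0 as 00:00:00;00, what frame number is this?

Complete 10-minute blocks: 4, each 17982 frames → 71928.
Remaining 9 whole minutes in the current block: 1800 + 8 × 1798 = 16184 frames.
Within the current minute: 10 × 30 + 1 − 2 = 299 (labels ;00/;01 skipped at this minute). Total = 71928 + 16184 + 299 = 88411.

88411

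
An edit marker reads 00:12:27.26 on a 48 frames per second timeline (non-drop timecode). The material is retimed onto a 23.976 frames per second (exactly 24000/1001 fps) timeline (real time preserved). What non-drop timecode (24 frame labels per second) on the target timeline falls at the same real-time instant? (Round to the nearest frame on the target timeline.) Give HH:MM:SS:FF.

Source frame index: (0×3600 + 12×60 + 27) × 48 + 26 = 35882.
Real time: 35882 / (48) = 17941/24 s.
Target frame: (17941/24) × (24000/1001) = 233000/13 ≈ 17923.077 → 17923.
At 24 labels/s: frame 17923 → 00:12:26:19.

00:12:26:19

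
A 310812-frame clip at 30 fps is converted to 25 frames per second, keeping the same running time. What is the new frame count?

259010 frames

Target frames = source frames × (target rate / source rate) = 310812 × (25)/(30) = 310812 × 5/6 = 259010.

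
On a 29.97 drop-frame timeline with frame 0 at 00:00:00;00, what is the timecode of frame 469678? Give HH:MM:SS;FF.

04:21:11;18

Ten DF minutes hold 17982 frames, so frame 469678 lies in block 26 (frames 467532–485513) with 2146 frames into that block.
The block's first minute is 1800 frames and the rest 1798 each; 2146 frames reaches minute 1, so 26 × 18 + 1 × 2 = 470 labels have been skipped so far.
Adding those back, label number 469678 + 470 = 470148 at 30 labels/s is 15671 s + 18 f = 4 h 21 min 11 s frame 18, i.e. 04:21:11;18.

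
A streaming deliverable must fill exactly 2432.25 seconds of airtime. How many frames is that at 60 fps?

145935 frames

Frames = 2432.25 × 60 = 145935.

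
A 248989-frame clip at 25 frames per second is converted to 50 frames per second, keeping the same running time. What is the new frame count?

Target frames = source frames × (target rate / source rate) = 248989 × (50)/(25) = 248989 × 2 = 497978.

497978 frames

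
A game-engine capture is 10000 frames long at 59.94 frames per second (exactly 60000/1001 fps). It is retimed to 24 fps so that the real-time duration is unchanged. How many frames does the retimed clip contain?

4004 frames

Target frames = source frames × (target rate / source rate) = 10000 × (24)/(60000/1001) = 10000 × 1001/2500 = 4004.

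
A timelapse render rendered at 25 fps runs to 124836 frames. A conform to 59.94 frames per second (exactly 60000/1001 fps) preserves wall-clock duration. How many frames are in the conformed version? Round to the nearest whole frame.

Frames at target rate = 124836 × (60000/1001) / (25) = 299606400/1001 ≈ 299307.093.
Nearest whole frame: 299307.

299307 frames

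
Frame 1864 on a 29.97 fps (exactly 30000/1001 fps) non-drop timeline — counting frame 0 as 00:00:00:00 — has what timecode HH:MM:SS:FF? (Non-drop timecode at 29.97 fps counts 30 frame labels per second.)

00:01:02:04

1864 ÷ 30 = 62 full seconds, remainder 4 frames.
62 s = 0 h 1 min 2 s.
Timecode: 00:01:02:04.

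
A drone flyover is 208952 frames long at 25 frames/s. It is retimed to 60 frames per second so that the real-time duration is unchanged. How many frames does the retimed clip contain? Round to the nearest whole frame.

501485 frames

Frames at target rate = 208952 × (60) / (25) = 2507424/5 ≈ 501484.800.
Nearest whole frame: 501485.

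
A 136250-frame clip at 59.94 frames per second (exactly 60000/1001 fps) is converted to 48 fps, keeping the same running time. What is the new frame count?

Target frames = source frames × (target rate / source rate) = 136250 × (48)/(60000/1001) = 136250 × 1001/1250 = 109109.

109109 frames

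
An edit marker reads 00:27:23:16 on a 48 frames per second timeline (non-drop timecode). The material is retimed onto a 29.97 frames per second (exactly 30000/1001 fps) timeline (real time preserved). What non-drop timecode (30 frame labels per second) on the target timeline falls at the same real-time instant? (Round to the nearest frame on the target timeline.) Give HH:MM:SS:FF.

Source frame index: (0×3600 + 27×60 + 23) × 48 + 16 = 78880.
Real time: 78880 / (48) = 4930/3 s.
Target frame: (4930/3) × (30000/1001) = 49300000/1001 ≈ 49250.749 → 49251.
At 30 labels/s: frame 49251 → 00:27:21:21.

00:27:21:21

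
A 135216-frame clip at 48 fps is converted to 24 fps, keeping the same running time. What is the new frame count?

67608 frames

Frames at target rate = 135216 × (24) / (48) = 67608.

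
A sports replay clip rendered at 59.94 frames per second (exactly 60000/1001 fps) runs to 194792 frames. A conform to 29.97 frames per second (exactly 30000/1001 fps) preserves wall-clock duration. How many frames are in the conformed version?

97396 frames

Target frames = source frames × (target rate / source rate) = 194792 × (30000/1001)/(60000/1001) = 194792 × 1/2 = 97396.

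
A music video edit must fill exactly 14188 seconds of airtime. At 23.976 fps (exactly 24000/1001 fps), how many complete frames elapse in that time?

340171 frames

Frames = 14188 × 24000/1001 = 340512000/1001 ≈ 340171.8282.
Complete frames: 340171.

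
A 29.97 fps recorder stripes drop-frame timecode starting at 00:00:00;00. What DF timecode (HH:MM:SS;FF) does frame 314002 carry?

Ten DF minutes hold 17982 frames, so frame 314002 lies in block 17 (frames 305694–323675) with 8308 frames into that block.
The block's first minute is 1800 frames and the rest 1798 each; 8308 frames reaches minute 4, so 17 × 18 + 4 × 2 = 314 labels have been skipped so far.
Adding those back, label number 314002 + 314 = 314316 at 30 labels/s is 10477 s + 6 f = 2 h 54 min 37 s frame 6, i.e. 02:54:37;06.

02:54:37;06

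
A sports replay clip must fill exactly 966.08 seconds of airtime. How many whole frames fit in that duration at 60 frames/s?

Frames = 966.08 × 60 = 289824/5 ≈ 57964.8000.
Complete frames: 57964.

57964 frames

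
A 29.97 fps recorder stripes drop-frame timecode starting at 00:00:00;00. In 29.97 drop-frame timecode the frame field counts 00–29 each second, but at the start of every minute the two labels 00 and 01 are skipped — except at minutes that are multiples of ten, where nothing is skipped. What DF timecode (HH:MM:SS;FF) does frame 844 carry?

Ten DF minutes hold 17982 frames, so frame 844 lies in block 0 (frames 0–17981) with 844 frames into that block.
The block's first minute is 1800 frames and the rest 1798 each; 844 frames reaches minute 0, so 0 × 18 + 0 × 2 = 0 labels have been skipped so far.
Adding those back, label number 844 + 0 = 844 at 30 labels/s is 28 s + 4 f = 0 h 0 min 28 s frame 4, i.e. 00:00:28;04.

00:00:28;04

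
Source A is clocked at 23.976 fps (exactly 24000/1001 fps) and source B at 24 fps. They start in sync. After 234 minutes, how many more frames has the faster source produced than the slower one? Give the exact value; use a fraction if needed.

25920/77 frames

234 min = 14040 s.
A emits 24000/1001 × 14040 = 25920000/77 frames; B emits 24 × 14040 = 336960.
Difference = 25920/77 frames (≈ 336.6234); B is ahead of A.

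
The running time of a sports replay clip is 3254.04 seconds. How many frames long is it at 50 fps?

162702 frames

Frames = 3254.04 × 50 = 162702.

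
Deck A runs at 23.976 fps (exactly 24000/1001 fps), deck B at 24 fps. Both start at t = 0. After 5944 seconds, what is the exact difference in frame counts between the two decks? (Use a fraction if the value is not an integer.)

142656/1001 frames

A emits 24000/1001 × 5944 = 142656000/1001 frames; B emits 24 × 5944 = 142656.
Difference = 142656/1001 frames (≈ 142.5135); B is ahead of A.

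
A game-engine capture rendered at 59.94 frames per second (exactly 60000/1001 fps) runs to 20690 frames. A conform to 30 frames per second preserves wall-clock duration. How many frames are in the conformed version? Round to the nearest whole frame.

Frames at target rate = 20690 × (30) / (60000/1001) = 2071069/200 ≈ 10355.345.
Nearest whole frame: 10355.

10355 frames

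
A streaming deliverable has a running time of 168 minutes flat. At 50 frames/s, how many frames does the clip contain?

168 min = 10080 s.
Frames = 10080 × 50 = 504000.

504000 frames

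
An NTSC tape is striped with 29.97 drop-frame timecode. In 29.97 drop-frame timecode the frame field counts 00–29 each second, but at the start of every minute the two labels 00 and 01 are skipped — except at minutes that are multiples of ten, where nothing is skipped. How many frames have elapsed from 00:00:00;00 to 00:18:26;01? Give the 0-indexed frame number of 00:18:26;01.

As if non-drop at 30 labels/s: (0 × 3600 + 18 × 60 + 26) × 30 + 1 = 33181.
Minute boundaries passed: 18; those not divisible by 10: 18 − 1 = 17; dropped labels = 2 × 17 = 34.
Actual frame index = 33181 − 34 = 33147.

33147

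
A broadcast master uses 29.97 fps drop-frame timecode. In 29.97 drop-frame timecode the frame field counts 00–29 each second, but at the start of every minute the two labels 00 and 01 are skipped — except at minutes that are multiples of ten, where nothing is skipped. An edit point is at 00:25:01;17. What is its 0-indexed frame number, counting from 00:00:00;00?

Complete 10-minute blocks: 2, each 17982 frames → 35964.
Remaining 5 whole minutes in the current block: 1800 + 4 × 1798 = 8992 frames.
Within the current minute: 1 × 30 + 17 − 2 = 45 (labels ;00/;01 skipped at this minute). Total = 35964 + 8992 + 45 = 45001.

45001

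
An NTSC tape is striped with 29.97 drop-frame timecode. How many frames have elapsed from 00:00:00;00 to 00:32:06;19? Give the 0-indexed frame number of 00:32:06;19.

Complete 10-minute blocks: 3, each 17982 frames → 53946.
Remaining 2 whole minutes in the current block: 1800 + 1 × 1798 = 3598 frames.
Within the current minute: 6 × 30 + 19 − 2 = 197 (labels ;00/;01 skipped at this minute). Total = 53946 + 3598 + 197 = 57741.

57741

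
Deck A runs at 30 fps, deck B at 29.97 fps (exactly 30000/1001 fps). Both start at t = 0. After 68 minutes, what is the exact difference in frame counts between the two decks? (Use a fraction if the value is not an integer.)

122400/1001 frames

68 min = 4080 s.
A emits 30 × 4080 = 122400 frames; B emits 30000/1001 × 4080 = 122400000/1001.
Difference = 122400/1001 frames (≈ 122.2777); B is behind A.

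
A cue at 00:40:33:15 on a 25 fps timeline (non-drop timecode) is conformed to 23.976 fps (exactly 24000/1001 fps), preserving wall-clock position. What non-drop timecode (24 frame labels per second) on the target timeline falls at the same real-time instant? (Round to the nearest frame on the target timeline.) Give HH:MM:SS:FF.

Source frame index: (0×3600 + 40×60 + 33) × 25 + 15 = 60840.
Real time: 60840 / (25) = 12168/5 s.
Target frame: (12168/5) × (24000/1001) = 4492800/77 ≈ 58348.052 → 58348.
At 24 labels/s: frame 58348 → 00:40:31:04.

00:40:31:04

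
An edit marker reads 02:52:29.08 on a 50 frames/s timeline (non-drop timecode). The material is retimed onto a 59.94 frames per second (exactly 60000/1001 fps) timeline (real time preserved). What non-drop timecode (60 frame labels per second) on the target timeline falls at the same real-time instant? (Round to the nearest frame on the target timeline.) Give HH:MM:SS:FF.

Source frame index: (2×3600 + 52×60 + 29) × 50 + 8 = 517458.
Real time: 517458 / (50) = 258729/25 s.
Target frame: (258729/25) × (60000/1001) = 620949600/1001 ≈ 620329.271 → 620329.
At 60 labels/s: frame 620329 → 02:52:18:49.

02:52:18:49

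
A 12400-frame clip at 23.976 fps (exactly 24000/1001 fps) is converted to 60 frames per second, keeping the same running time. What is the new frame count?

31031 frames

Target frames = source frames × (target rate / source rate) = 12400 × (60)/(24000/1001) = 12400 × 1001/400 = 31031.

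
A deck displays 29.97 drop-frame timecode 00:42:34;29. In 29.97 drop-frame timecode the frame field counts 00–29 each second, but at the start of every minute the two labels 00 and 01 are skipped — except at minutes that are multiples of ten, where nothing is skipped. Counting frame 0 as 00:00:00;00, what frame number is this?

Complete 10-minute blocks: 4, each 17982 frames → 71928.
Remaining 2 whole minutes in the current block: 1800 + 1 × 1798 = 3598 frames.
Within the current minute: 34 × 30 + 29 − 2 = 1047 (labels ;00/;01 skipped at this minute). Total = 71928 + 3598 + 1047 = 76573.

76573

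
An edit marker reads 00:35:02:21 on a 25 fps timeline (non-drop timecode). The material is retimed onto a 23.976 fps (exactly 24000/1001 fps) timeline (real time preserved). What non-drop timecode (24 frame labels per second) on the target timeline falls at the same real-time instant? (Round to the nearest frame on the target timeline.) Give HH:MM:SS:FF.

00:35:00:18

Source frame index: (0×3600 + 35×60 + 2) × 25 + 21 = 52571.
Real time: 52571 / (25) = 52571/25 s.
Target frame: (52571/25) × (24000/1001) = 50468160/1001 ≈ 50417.742 → 50418.
At 24 labels/s: frame 50418 → 00:35:00:18.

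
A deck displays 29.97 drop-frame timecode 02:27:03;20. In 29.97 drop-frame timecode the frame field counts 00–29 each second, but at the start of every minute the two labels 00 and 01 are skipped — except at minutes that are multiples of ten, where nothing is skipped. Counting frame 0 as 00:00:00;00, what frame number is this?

264444

Complete 10-minute blocks: 14, each 17982 frames → 251748.
Remaining 7 whole minutes in the current block: 1800 + 6 × 1798 = 12588 frames.
Within the current minute: 3 × 30 + 20 − 2 = 108 (labels ;00/;01 skipped at this minute). Total = 251748 + 12588 + 108 = 264444.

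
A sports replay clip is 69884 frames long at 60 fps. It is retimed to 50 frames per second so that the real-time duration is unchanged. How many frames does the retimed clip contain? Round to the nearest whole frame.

Frames at target rate = 69884 × (50) / (60) = 174710/3 ≈ 58236.667.
Nearest whole frame: 58237.

58237 frames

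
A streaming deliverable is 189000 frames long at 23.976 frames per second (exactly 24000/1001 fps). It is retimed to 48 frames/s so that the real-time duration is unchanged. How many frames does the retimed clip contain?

Target frames = source frames × (target rate / source rate) = 189000 × (48)/(24000/1001) = 189000 × 1001/500 = 378378.

378378 frames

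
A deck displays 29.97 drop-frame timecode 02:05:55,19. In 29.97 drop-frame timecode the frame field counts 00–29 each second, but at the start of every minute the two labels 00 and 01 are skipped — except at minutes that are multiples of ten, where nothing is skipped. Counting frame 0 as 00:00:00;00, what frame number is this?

226443

As if non-drop at 30 labels/s: (2 × 3600 + 5 × 60 + 55) × 30 + 19 = 226669.
Minute boundaries passed: 125; those not divisible by 10: 125 − 12 = 113; dropped labels = 2 × 113 = 226.
Actual frame index = 226669 − 226 = 226443.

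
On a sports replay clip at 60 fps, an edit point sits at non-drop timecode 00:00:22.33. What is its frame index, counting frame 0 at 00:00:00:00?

frame 1353

Total seconds to the label: (0 × 3600 + 0 × 60 + 22) = 22.
Frame index = 22 × 60 + 33 = 1353.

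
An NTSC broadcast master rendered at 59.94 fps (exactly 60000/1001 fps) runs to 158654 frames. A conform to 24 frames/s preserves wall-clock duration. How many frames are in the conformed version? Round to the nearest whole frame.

Frames at target rate = 158654 × (24) / (60000/1001) = 79406327/1250 ≈ 63525.062.
Nearest whole frame: 63525.

63525 frames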